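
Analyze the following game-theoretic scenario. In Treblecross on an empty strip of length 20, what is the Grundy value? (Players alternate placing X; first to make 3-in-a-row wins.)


Treblecross: place X on empty cells; 3-in-a-row wins.
Playing within two cells of an existing X lets the opponent win at once, so sensible play treats the cells i-2..i+2 around each X as dead. The player left with no safe cell loses, so this is a normal-play take-away game on strips of safe cells.
Placing X at cell i (0-indexed) of a strip of k safe cells leaves independent strips of sizes max(0, i-2) and max(0, k-i-3). Hence G(k) = mex{ G(max(0,i-2)) XOR G(max(0,k-i-3)) : 0 <= i < k }, with G(0) = 0.
G(1): splits (0,0):0^0=0 -> mex({0}) = 1
G(2): splits (0,0):0^0=0 -> mex({0}) = 1
G(3): splits (0,0):0^0=0 -> mex({0}) = 1
G(4): splits (0,1):0^1=1 (0,0):0^0=0 -> mex({0, 1}) = 2
G(5): splits (0,2):0^1=1 (0,1):0^1=1 (0,0):0^0=0 -> mex({0, 1}) = 2
G(6) = mex({1}) = 0
G(7) = mex({0, 1, 2}) = 3
G(8) = mex({0, 1, 2}) = 3
G(9) = mex({0, 2}) = 1
G(10) = mex({0, 2, 3}) = 1
G(11) = mex({0, 3}) = 1
G(12) = mex({1, 3}) = 0
G(13) = mex({0, 1, 2, 3}) = 4
G(14) = mex({0, 1, 2}) = 3
G(15) = mex({0, 1, 2}) = 3
G(16) = mex({0, 1, 2, 4}) = 3
G(17) = mex({0, 1, 3, 4}) = 2
G(18) = mex({0, 1, 3, 4}) = 2
G(19) = mex({0, 1, 3, 5}) = 2
G(20) = mex({0, 1, 2, 3, 5}) = 4
Therefore G(20) = 4.

4


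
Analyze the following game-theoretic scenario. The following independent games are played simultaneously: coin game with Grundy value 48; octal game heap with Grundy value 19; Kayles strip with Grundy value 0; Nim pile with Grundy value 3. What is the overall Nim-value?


By the Sprague-Grundy theorem, the Grundy value of a sum of games is the XOR of individual Grundy values.
coin game: Grundy value = 48. Running XOR: 0 XOR 48 = 48
octal game heap: Grundy value = 19. Running XOR: 48 XOR 19 = 35
Kayles strip: Grundy value = 0. Running XOR: 35 XOR 0 = 35
Nim pile: Grundy value = 3. Running XOR: 35 XOR 3 = 32
The combined Grundy value is 32.

32


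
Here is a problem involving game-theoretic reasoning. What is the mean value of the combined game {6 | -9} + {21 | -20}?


G1 = {6 | -9}, G2 = {21 | -20}
Each is a switch {a | b} with numbers a > b; its mean value is (a + b)/2, and mean value is additive over game sums: m(G1 + G2) = m(G1) + m(G2).
Mean of G1 = (6 + (-9))/2 = -3/2 = -3/2
Mean of G2 = (21 + (-20))/2 = 1/2 = 1/2
Mean of G1 + G2 = -3/2 + 1/2 = -1

-1


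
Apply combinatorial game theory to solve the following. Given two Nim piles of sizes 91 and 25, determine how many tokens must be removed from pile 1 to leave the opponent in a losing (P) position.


Piles: 91 and 25
Current XOR: 91 XOR 25 = 66 (non-zero, so this is an N-position).
To make the XOR zero, we need to find a move that balances the piles.
For pile 1 (size 91): target = 91 XOR 66 = 25
We reduce pile 1 from 91 to 25.
Tokens removed: 91 - 25 = 66
Verification: 25 XOR 25 = 0

66


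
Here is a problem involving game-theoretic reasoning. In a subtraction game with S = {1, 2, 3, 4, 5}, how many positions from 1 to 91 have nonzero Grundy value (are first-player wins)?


Subtraction set S = {1, 2, 3, 4, 5}, so G(n) = n mod 6.
G(n) = 0 when n is a multiple of 6.
Multiples of 6 in [1, 91]: 15
N-positions (nonzero Grundy) = 91 - 15 = 76

76


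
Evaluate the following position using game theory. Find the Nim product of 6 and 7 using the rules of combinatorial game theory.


Nim multiplication is bilinear over XOR: (u XOR v) * w = (u*w) XOR (v*w).
So we split each operand into its bit components and XOR the pairwise Nim products.
6 = 2 + 4 (as XOR of powers of 2).
7 = 1 + 2 + 4 (as XOR of powers of 2).
Using the standard Nim-product table on single bits:
  2*2 = 3,   2*4 = 8,   2*8 = 12,
  4*4 = 6,   4*8 = 11,  8*8 = 13,
and  1*x = x (identity), k*l = l*k (commutative).
Pairwise Nim products:
  2 * 1 = 2
  2 * 2 = 3
  2 * 4 = 8
  4 * 1 = 4
  4 * 2 = 8
  4 * 4 = 6
XOR them: 2 XOR 3 XOR 8 XOR 4 XOR 8 XOR 6 = 3.
Result: 6 * 7 = 3 (in Nim).

3


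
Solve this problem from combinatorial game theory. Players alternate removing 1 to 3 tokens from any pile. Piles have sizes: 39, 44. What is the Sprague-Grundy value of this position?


Subtraction set: {1, 2, 3}
For this subtraction set, G(n) = n mod 4 (period = max + 1 = 4).
Pile 1 (size 39): G(39) = 39 mod 4 = 3
Pile 2 (size 44): G(44) = 44 mod 4 = 0
Total Grundy value = XOR of all: 3 XOR 0 = 3

3


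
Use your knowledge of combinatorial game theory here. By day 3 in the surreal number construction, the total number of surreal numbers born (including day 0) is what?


Day 0: {|} = 0 is born. Count = 1.
Day n: the number of surreal numbers born by day n is 2^(n+1) - 1.
By day 0: 2^1 - 1 = 1
By day 1: 2^2 - 1 = 3
By day 2: 2^3 - 1 = 7
By day 3: 2^4 - 1 = 15
By day 3: 15 surreal numbers.

15


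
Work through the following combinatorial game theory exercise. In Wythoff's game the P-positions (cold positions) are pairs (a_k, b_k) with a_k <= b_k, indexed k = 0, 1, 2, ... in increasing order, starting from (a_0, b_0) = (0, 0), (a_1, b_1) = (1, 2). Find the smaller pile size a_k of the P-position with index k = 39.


By Wythoff's theorem, a_k = floor(k * phi) and b_k = floor(k * phi^2) = a_k + k, where phi = (1 + sqrt(5))/2 is the golden ratio.
phi = (1 + sqrt(5))/2 = 1.618034
k = 39
k * phi = 39 * 1.618034 = 63.103326
a_39 = floor(k * phi) = 63

63


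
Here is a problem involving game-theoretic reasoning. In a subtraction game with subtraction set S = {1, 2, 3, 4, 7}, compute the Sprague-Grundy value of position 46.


The subtraction set is S = {1, 2, 3, 4, 7}.
G(k) = mex{ G(k - s) : s in S, s <= k }. We compute iteratively: G(0) = 0.
G(1) = mex({0}) = 1
G(2) = mex({0, 1}) = 2
G(3) = mex({0, 1, 2}) = 3
G(4) = mex({0, 1, 2, 3}) = 4
G(5) = mex({1, 2, 3, 4}) = 0
G(6) = mex({0, 2, 3, 4}) = 1
G(7) = mex({0, 1, 3, 4}) = 2
G(8) = mex({0, 1, 2, 4}) = 3
G(9) = mex({0, 1, 2, 3}) = 4
G(10) = mex({1, 2, 3, 4}) = 0
G(11) = mex({0, 2, 3, 4}) = 1
Observe that G(5)..G(11) = 0, 1, 2, 3, 4, 0, 1 repeats G(0)..G(6) = 0, 1, 2, 3, 4, 0, 1.
For k >= max(S) = 7, G(k) is determined by the previous 7 values G(k-7)..G(k-1); a window of 7 consecutive values has recurred shifted by 5, so by induction G(k + 5) = G(k) for all k >= 0: the sequence is periodic from the start with period 5.
One period: G(0..4) = 0, 1, 2, 3, 4.
46 mod 5 = 1, so G(46) = G(1) = 1.

1


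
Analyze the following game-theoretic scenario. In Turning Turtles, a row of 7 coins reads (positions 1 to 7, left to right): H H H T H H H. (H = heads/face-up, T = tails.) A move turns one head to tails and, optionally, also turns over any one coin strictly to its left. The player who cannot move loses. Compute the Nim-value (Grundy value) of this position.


Coins: H H H T H H H
Key fact: a single head at position k behaves exactly like a Nim heap of size k (turning it to T and optionally flipping a coin at j < k corresponds to moving the heap from k to j, or to 0), and heads combine as a disjunctive sum (two heads at the same place would cancel, matching j XOR j = 0). So the Nim-value is the XOR of the 1-indexed positions of the heads.
Face-up positions (1-indexed): [1, 2, 3, 5, 6, 7]
XOR 0 with 1: 0 XOR 1 = 1
XOR 1 with 2: 1 XOR 2 = 3
XOR 3 with 3: 3 XOR 3 = 0
XOR 0 with 5: 0 XOR 5 = 5
XOR 5 with 6: 5 XOR 6 = 3
XOR 3 with 7: 3 XOR 7 = 4
Nim-value = 4

4


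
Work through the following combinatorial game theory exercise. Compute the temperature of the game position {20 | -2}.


The game is {20 | -2}, a switch {a | b} with numbers a > b.
Cooling {a | b} by t gives {a - t | b + t}, which stops being hot when a - t = b + t, i.e. at t = (a - b)/2. So the temperature of a switch is (a - b)/2.
Temperature = (Left option - Right option) / 2
= (20 - (-2)) / 2
= 22 / 2
= 11

11


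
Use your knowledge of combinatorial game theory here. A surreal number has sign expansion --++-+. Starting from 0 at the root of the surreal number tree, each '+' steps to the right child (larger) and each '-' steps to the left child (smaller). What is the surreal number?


Sign expansion: --++-+
Rule: track bounds (lo, hi), initially (-inf, +inf). On '+', the current value becomes lo and we move to the simplest number in (value, hi): value + 1 if hi = +inf, otherwise the midpoint (value + hi)/2. On '-', the current value becomes hi and we move to value - 1 if lo = -inf, otherwise the midpoint (lo + value)/2.
Start at 0.
Step 1: sign = -, move left. Bounds: (-inf, 0). Value = -1
Step 2: sign = -, move left. Bounds: (-inf, -1). Value = -2
Step 3: sign = +, move right. Bounds: (-2, -1). Value = -3/2
Step 4: sign = +, move right. Bounds: (-3/2, -1). Value = -5/4
Step 5: sign = -, move left. Bounds: (-3/2, -5/4). Value = -11/8
Step 6: sign = +, move right. Bounds: (-11/8, -5/4). Value = -21/16
The surreal number with sign expansion --++-+ is -21/16.

-21/16


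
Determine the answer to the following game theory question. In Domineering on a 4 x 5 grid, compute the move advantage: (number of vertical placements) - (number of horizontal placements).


Board is 4 x 5 (rows x cols).
Left (vertical) placements: (rows-1) * cols = 3 * 5 = 15
Right (horizontal) placements: rows * (cols-1) = 4 * 4 = 16
Advantage = Left - Right = 15 - 16 = -1

-1


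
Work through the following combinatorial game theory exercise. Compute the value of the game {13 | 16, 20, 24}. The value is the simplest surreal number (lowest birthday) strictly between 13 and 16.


Left options: {13}, max = 13
Right options: {16, 20, 24}, min = 16
All options are numbers and max(Left) < min(Right), so by the simplicity theorem the value is the simplest (earliest-born) number strictly between 13 and 16.
Integers 14 through 15 all lie strictly between 13 and 16.
Among integers, the simplest (lowest birthday = smallest |n|; 0 is born on day 0, +-n on day n) is 14.
No non-integer in the interval can be simpler: if x is a non-integer in the interval, then floor(x) or ceil(x) also lies in the interval (the interval contains an integer), and both are proper prefixes of x's sign expansion, i.e. born earlier. So the game value is 14.
Game value = 14

14


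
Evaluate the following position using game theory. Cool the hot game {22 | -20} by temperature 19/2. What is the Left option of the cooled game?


Original game: {22 | -20} (a switch {a | b} with a > b).
Cooling by t (for t below the temperature (a - b)/2 = 21) taxes each move by t: {a | b} cooled by t is {a - t | b + t}.
Cooling amount: t = 19/2
Cooled Left option: 22 - 19/2 = 25/2
Cooled Right option: -20 + 19/2 = -21/2
Cooled game: {25/2 | -21/2}
Left option = 25/2

25/2


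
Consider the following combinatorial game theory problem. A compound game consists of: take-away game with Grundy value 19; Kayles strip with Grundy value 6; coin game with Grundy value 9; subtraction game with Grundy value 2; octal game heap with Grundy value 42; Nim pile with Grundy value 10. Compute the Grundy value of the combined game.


By the Sprague-Grundy theorem, the Grundy value of a sum of games is the XOR of individual Grundy values.
take-away game: Grundy value = 19. Running XOR: 0 XOR 19 = 19
Kayles strip: Grundy value = 6. Running XOR: 19 XOR 6 = 21
coin game: Grundy value = 9. Running XOR: 21 XOR 9 = 28
subtraction game: Grundy value = 2. Running XOR: 28 XOR 2 = 30
octal game heap: Grundy value = 42. Running XOR: 30 XOR 42 = 52
Nim pile: Grundy value = 10. Running XOR: 52 XOR 10 = 62
The combined Grundy value is 62.

62


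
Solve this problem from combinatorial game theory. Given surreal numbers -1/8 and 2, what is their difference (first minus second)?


x = -1/8, y = 2
Converting to common denominator: 8
x = -1/8, y = 16/8
x - y = -1/8 - 2 = -17/8

-17/8


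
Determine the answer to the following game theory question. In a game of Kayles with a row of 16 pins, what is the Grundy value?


Kayles: a move removes 1 or 2 adjacent pins from a contiguous row.
Removing pins from a row of k leaves two independent rows (a, b) with a + b = k - 1 (one pin) or a + b = k - 2 (two pins); an end removal gives a = 0.
By Sprague-Grundy, G(k) = mex{ G(a) XOR G(b) } over all these splits. G(0) = 0.
G(1): splits (0,0):0^0=0 -> mex({0}) = 1
G(2): splits (0,1):0^1=1 (0,0):0^0=0 -> mex({0, 1}) = 2
G(3): splits (0,2):0^2=2 (1,1):1^1=0 (0,1):0^1=1 -> mex({0, 1, 2}) = 3
G(4): splits (0,3):0^3=3 (1,2):1^2=3 (0,2):0^2=2 (1,1):1^1=0 -> mex({0, 2, 3}) = 1
G(5): splits (0,4):0^1=1 (1,3):1^3=2 (2,2):2^2=0 (0,3):0^3=3 (1,2):1^2=3 -> mex({0, 1, 2, 3}) = 4
G(6) = mex({0, 1, 2, 4}) = 3
G(7) = mex({0, 1, 3, 4, 5}) = 2
G(8) = mex({0, 2, 3, 5, 6}) = 1
G(9) = mex({0, 1, 2, 3, 6, 7}) = 4
G(10) = mex({0, 1, 3, 4, 5, 7}) = 2
G(11) = mex({0, 1, 2, 3, 4, 5}) = 6
G(12) = mex({0, 1, 2, 3, 5, 6, 7}) = 4
G(13) = mex({0, 2, 3, 4, 6, 7}) = 1
G(14) = mex({0, 1, 4, 5, 6, 7}) = 2
G(15) = mex({0, 1, 2, 3, 4, 5, 6}) = 7
G(16) = mex({0, 2, 3, 5, 6, 7}) = 1
Therefore G(16) = 1.

1


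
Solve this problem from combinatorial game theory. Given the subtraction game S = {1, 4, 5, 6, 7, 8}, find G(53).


The subtraction set is S = {1, 4, 5, 6, 7, 8}.
G(k) = mex{ G(k - s) : s in S, s <= k }. We compute iteratively: G(0) = 0.
G(1) = mex({0}) = 1
G(2) = mex({1}) = 0
G(3) = mex({0}) = 1
G(4) = mex({0, 1}) = 2
G(5) = mex({0, 1, 2}) = 3
G(6) = mex({0, 1, 3}) = 2
G(7) = mex({0, 1, 2}) = 3
G(8) = mex({0, 1, 2, 3}) = 4
G(9) = mex({0, 1, 2, 3, 4}) = 5
G(10) = mex({0, 1, 2, 3, 5}) = 4
G(11) = mex({1, 2, 3, 4}) = 0
G(12) = mex({0, 2, 3, 4}) = 1
G(13) = mex({1, 2, 3, 4, 5}) = 0
G(14) = mex({0, 2, 3, 4, 5}) = 1
G(15) = mex({0, 1, 3, 4, 5}) = 2
G(16) = mex({0, 1, 2, 4, 5}) = 3
G(17) = mex({0, 1, 3, 4, 5}) = 2
G(18) = mex({0, 1, 2, 4}) = 3
Observe that G(11)..G(18) = 0, 1, 0, 1, 2, 3, 2, 3 repeats G(0)..G(7) = 0, 1, 0, 1, 2, 3, 2, 3.
For k >= max(S) = 8, G(k) is determined by the previous 8 values G(k-8)..G(k-1); a window of 8 consecutive values has recurred shifted by 11, so by induction G(k + 11) = G(k) for all k >= 0: the sequence is periodic from the start with period 11.
One period: G(0..10) = 0, 1, 0, 1, 2, 3, 2, 3, 4, 5, 4.
53 mod 11 = 9, so G(53) = G(9) = 5.

5


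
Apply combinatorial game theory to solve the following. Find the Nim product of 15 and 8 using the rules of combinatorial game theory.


Nim multiplication is bilinear over XOR: (u XOR v) * w = (u*w) XOR (v*w).
So we split each operand into its bit components and XOR the pairwise Nim products.
15 = 1 + 2 + 4 + 8 (as XOR of powers of 2).
8 = 8 (as XOR of powers of 2).
Using the standard Nim-product table on single bits:
  2*2 = 3,   2*4 = 8,   2*8 = 12,
  4*4 = 6,   4*8 = 11,  8*8 = 13,
and  1*x = x (identity), k*l = l*k (commutative).
Pairwise Nim products:
  1 * 8 = 8
  2 * 8 = 12
  4 * 8 = 11
  8 * 8 = 13
XOR them: 8 XOR 12 XOR 11 XOR 13 = 2.
Result: 15 * 8 = 2 (in Nim).

2


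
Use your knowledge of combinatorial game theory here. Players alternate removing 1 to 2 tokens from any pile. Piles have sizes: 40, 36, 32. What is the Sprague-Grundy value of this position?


Subtraction set: {1, 2}
For this subtraction set, G(n) = n mod 3 (period = max + 1 = 3).
Pile 1 (size 40): G(40) = 40 mod 3 = 1
Pile 2 (size 36): G(36) = 36 mod 3 = 0
Pile 3 (size 32): G(32) = 32 mod 3 = 2
Total Grundy value = XOR of all: 1 XOR 0 XOR 2 = 3

3


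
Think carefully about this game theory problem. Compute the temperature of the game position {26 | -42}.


The game is {26 | -42}, a switch {a | b} with numbers a > b.
Cooling {a | b} by t gives {a - t | b + t}, which stops being hot when a - t = b + t, i.e. at t = (a - b)/2. So the temperature of a switch is (a - b)/2.
Temperature = (Left option - Right option) / 2
= (26 - (-42)) / 2
= 68 / 2
= 34

34


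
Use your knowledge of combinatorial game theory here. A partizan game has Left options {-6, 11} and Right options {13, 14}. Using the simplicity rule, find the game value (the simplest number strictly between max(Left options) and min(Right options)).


Left options: {-6, 11}, max = 11
Right options: {13, 14}, min = 13
All options are numbers and max(Left) < min(Right), so by the simplicity theorem the value is the simplest (earliest-born) number strictly between 11 and 13.
The only integer strictly between 11 and 13 is 12.
No non-integer in the interval can be simpler: if x is a non-integer in the interval, then floor(x) or ceil(x) also lies in the interval (the interval contains an integer), and both are proper prefixes of x's sign expansion, i.e. born earlier. So the game value is 12.
Game value = 12

12


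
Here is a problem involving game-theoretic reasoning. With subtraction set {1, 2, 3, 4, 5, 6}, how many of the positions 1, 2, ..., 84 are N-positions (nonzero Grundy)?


Subtraction set S = {1, 2, 3, 4, 5, 6}, so G(n) = n mod 7.
G(n) = 0 when n is a multiple of 7.
Multiples of 7 in [1, 84]: 12
N-positions (nonzero Grundy) = 84 - 12 = 72

72


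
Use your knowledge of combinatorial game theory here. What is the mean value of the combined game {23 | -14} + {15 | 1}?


G1 = {23 | -14}, G2 = {15 | 1}
Each is a switch {a | b} with numbers a > b; its mean value is (a + b)/2, and mean value is additive over game sums: m(G1 + G2) = m(G1) + m(G2).
Mean of G1 = (23 + (-14))/2 = 9/2 = 9/2
Mean of G2 = (15 + (1))/2 = 16/2 = 8
Mean of G1 + G2 = 9/2 + 8 = 25/2

25/2


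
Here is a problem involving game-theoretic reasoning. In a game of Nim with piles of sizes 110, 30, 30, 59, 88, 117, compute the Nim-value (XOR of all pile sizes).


We need the XOR (exclusive or) of all pile sizes.
After XOR-ing pile 1 (size 110): 0 XOR 110 = 110
After XOR-ing pile 2 (size 30): 110 XOR 30 = 112
After XOR-ing pile 3 (size 30): 112 XOR 30 = 110
After XOR-ing pile 4 (size 59): 110 XOR 59 = 85
After XOR-ing pile 5 (size 88): 85 XOR 88 = 13
After XOR-ing pile 6 (size 117): 13 XOR 117 = 120
The Nim-value of this position is 120.

120


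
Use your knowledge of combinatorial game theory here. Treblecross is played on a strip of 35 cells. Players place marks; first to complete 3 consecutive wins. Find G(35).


Treblecross: place X on empty cells; 3-in-a-row wins.
Playing within two cells of an existing X lets the opponent win at once, so sensible play treats the cells i-2..i+2 around each X as dead. The player left with no safe cell loses, so this is a normal-play take-away game on strips of safe cells.
Placing X at cell i (0-indexed) of a strip of k safe cells leaves independent strips of sizes max(0, i-2) and max(0, k-i-3). Hence G(k) = mex{ G(max(0,i-2)) XOR G(max(0,k-i-3)) : 0 <= i < k }, with G(0) = 0.
G(1): splits (0,0):0^0=0 -> mex({0}) = 1
G(2): splits (0,0):0^0=0 -> mex({0}) = 1
G(3): splits (0,0):0^0=0 -> mex({0}) = 1
G(4): splits (0,1):0^1=1 (0,0):0^0=0 -> mex({0, 1}) = 2
G(5): splits (0,2):0^1=1 (0,1):0^1=1 (0,0):0^0=0 -> mex({0, 1}) = 2
G(6) = mex({1}) = 0
G(7) = mex({0, 1, 2}) = 3
G(8) = mex({0, 1, 2}) = 3
G(9) = mex({0, 2}) = 1
G(10) = mex({0, 2, 3}) = 1
G(11) = mex({0, 3}) = 1
G(12) = mex({1, 3}) = 0
G(13) = mex({0, 1, 2, 3}) = 4
G(14) = mex({0, 1, 2}) = 3
G(15) = mex({0, 1, 2}) = 3
G(16) = mex({0, 1, 2, 4}) = 3
G(17) = mex({0, 1, 3, 4}) = 2
G(18) = mex({0, 1, 3, 4}) = 2
G(19) = mex({0, 1, 3, 5}) = 2
G(20) = mex({0, 1, 2, 3, 5}) = 4
G(21) = mex({0, 1, 2, 3, 5}) = 4
G(22) = mex({1, 2, 6}) = 0
G(23) = mex({0, 1, 2, 3, 4, 6}) = 5
G(24) = mex({0, 1, 2, 3, 4}) = 5
G(25) = mex({0, 1, 3, 4, 7}) = 2
G(26) = mex({0, 1, 3, 4, 5, 7}) = 2
G(27) = mex({0, 1, 3, 5}) = 2
G(28) = mex({0, 1, 2, 5}) = 3
G(29) = mex({0, 1, 2, 4, 5, 6}) = 3
G(30) = mex({1, 2, 4, 6}) = 0
G(31) = mex({0, 1, 2, 3, 4, 6}) = 5
G(32) = mex({1, 2, 3, 4, 7}) = 0
G(33) = mex({0, 3, 7}) = 1
G(34) = mex({0, 2, 3, 5, 7}) = 1
G(35) = mex({0, 2, 3, 5, 6}) = 1
Therefore G(35) = 1.

1


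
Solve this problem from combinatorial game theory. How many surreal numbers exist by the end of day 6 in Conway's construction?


Day 0: {|} = 0 is born. Count = 1.
Day n: the number of surreal numbers born by day n is 2^(n+1) - 1.
By day 0: 2^1 - 1 = 1
By day 1: 2^2 - 1 = 3
By day 2: 2^3 - 1 = 7
By day 3: 2^4 - 1 = 15
By day 4: 2^5 - 1 = 31
By day 5: 2^6 - 1 = 63
By day 6: 2^7 - 1 = 127
By day 6: 127 surreal numbers.

127


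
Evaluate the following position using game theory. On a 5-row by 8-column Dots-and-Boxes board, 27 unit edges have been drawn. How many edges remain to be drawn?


Grid: 5 x 8 boxes, i.e. 6 rows and 9 columns of dots.
Horizontal edges: (rows + 1) * cols = 6 * 8 = 48
Vertical edges: rows * (cols + 1) = 5 * 9 = 45
Total edges: 48 + 45 = 93
Edges drawn: 27
Remaining: 93 - 27 = 66

66


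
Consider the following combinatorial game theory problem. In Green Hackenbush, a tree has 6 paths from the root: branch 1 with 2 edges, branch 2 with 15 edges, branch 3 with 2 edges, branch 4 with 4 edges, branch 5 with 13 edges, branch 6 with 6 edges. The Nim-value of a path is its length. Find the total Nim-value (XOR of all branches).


The tree has 6 branches from the ground vertex.
In Green Hackenbush, the Nim-value of a simple path of length k is k.
Branch 1: length 2, Nim-value = 2
Branch 2: length 15, Nim-value = 15
Branch 3: length 2, Nim-value = 2
Branch 4: length 4, Nim-value = 4
Branch 5: length 13, Nim-value = 13
Branch 6: length 6, Nim-value = 6
Total Nim-value = XOR of all branch values:
0 XOR 2 = 2
2 XOR 15 = 13
13 XOR 2 = 15
15 XOR 4 = 11
11 XOR 13 = 6
6 XOR 6 = 0
Nim-value of the tree = 0

0


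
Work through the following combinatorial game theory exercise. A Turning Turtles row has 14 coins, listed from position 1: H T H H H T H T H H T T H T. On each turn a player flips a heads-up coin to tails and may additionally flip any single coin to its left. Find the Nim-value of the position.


Coins: H T H H H T H T H H T T H T
Key fact: a single head at position k behaves exactly like a Nim heap of size k (turning it to T and optionally flipping a coin at j < k corresponds to moving the heap from k to j, or to 0), and heads combine as a disjunctive sum (two heads at the same place would cancel, matching j XOR j = 0). So the Nim-value is the XOR of the 1-indexed positions of the heads.
Face-up positions (1-indexed): [1, 3, 4, 5, 7, 9, 10, 13]
XOR 0 with 1: 0 XOR 1 = 1
XOR 1 with 3: 1 XOR 3 = 2
XOR 2 with 4: 2 XOR 4 = 6
XOR 6 with 5: 6 XOR 5 = 3
XOR 3 with 7: 3 XOR 7 = 4
XOR 4 with 9: 4 XOR 9 = 13
XOR 13 with 10: 13 XOR 10 = 7
XOR 7 with 13: 7 XOR 13 = 10
Nim-value = 10

10


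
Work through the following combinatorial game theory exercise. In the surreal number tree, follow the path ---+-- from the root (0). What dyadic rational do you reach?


Sign expansion: ---+--
Rule: track bounds (lo, hi), initially (-inf, +inf). On '+', the current value becomes lo and we move to the simplest number in (value, hi): value + 1 if hi = +inf, otherwise the midpoint (value + hi)/2. On '-', the current value becomes hi and we move to value - 1 if lo = -inf, otherwise the midpoint (lo + value)/2.
Start at 0.
Step 1: sign = -, move left. Bounds: (-inf, 0). Value = -1
Step 2: sign = -, move left. Bounds: (-inf, -1). Value = -2
Step 3: sign = -, move left. Bounds: (-inf, -2). Value = -3
Step 4: sign = +, move right. Bounds: (-3, -2). Value = -5/2
Step 5: sign = -, move left. Bounds: (-3, -5/2). Value = -11/4
Step 6: sign = -, move left. Bounds: (-3, -11/4). Value = -23/8
The surreal number with sign expansion ---+-- is -23/8.

-23/8


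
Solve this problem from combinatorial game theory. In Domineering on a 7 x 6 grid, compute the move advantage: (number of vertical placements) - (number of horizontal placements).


Board is 7 x 6 (rows x cols).
Left (vertical) placements: (rows-1) * cols = 6 * 6 = 36
Right (horizontal) placements: rows * (cols-1) = 7 * 5 = 35
Advantage = Left - Right = 36 - 35 = 1

1


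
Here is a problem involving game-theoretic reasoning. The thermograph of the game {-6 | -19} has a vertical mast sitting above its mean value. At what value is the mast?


Game = {-6 | -19}, a switch {a | b} with numbers a > b.
Its thermograph has left wall a - t and right wall b + t, which meet at t = (a - b)/2, where both equal (a + b)/2. So the mast (mean value) is at (a + b)/2.
Mean = (-6 + (-19))/2 = -25/2 = -25/2

-25/2


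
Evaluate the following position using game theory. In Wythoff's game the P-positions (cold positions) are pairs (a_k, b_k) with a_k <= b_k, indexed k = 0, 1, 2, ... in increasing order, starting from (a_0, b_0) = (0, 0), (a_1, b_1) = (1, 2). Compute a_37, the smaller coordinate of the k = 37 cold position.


By Wythoff's theorem, a_k = floor(k * phi) and b_k = floor(k * phi^2) = a_k + k, where phi = (1 + sqrt(5))/2 is the golden ratio.
phi = (1 + sqrt(5))/2 = 1.618034
k = 37
k * phi = 37 * 1.618034 = 59.867258
a_37 = floor(k * phi) = 59

59


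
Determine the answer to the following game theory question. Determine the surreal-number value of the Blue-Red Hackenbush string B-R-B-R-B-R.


Edges (from ground): B-R-B-R-B-R
By Berlekamp's sign-expansion rule, a Blue-Red Hackenbush stalk has the value of the surreal number whose sign sequence is the edge sequence with B -> + and R -> -.
Sign sequence: +-+-+-
Trace the sign expansion in the surreal number tree, starting from 0:
Edge 1: B (sign +) -> bounds (0, +inf), value = 1
Edge 2: R (sign -) -> bounds (0, 1), value = 1/2
Edge 3: B (sign +) -> bounds (1/2, 1), value = 3/4
Edge 4: R (sign -) -> bounds (1/2, 3/4), value = 5/8
Edge 5: B (sign +) -> bounds (5/8, 3/4), value = 11/16
Edge 6: R (sign -) -> bounds (5/8, 11/16), value = 21/32
Game value = 21/32

21/32


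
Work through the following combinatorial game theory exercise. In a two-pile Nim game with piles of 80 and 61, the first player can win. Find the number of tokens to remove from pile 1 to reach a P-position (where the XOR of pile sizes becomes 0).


Piles: 80 and 61
Current XOR: 80 XOR 61 = 109 (non-zero, so this is an N-position).
To make the XOR zero, we need to find a move that balances the piles.
For pile 1 (size 80): target = 80 XOR 109 = 61
We reduce pile 1 from 80 to 61.
Tokens removed: 80 - 61 = 19
Verification: 61 XOR 61 = 0

19


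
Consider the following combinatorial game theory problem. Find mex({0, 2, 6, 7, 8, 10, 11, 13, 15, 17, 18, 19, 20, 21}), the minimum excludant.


Set = {0, 2, 6, 7, 8, 10, 11, 13, 15, 17, 18, 19, 20, 21}
0 is in the set.
1 is NOT in the set. This is the mex.
mex = 1

1


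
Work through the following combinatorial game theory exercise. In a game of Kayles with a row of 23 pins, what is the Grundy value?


Kayles: a move removes 1 or 2 adjacent pins from a contiguous row.
Removing pins from a row of k leaves two independent rows (a, b) with a + b = k - 1 (one pin) or a + b = k - 2 (two pins); an end removal gives a = 0.
By Sprague-Grundy, G(k) = mex{ G(a) XOR G(b) } over all these splits. G(0) = 0.
G(1): splits (0,0):0^0=0 -> mex({0}) = 1
G(2): splits (0,1):0^1=1 (0,0):0^0=0 -> mex({0, 1}) = 2
G(3): splits (0,2):0^2=2 (1,1):1^1=0 (0,1):0^1=1 -> mex({0, 1, 2}) = 3
G(4): splits (0,3):0^3=3 (1,2):1^2=3 (0,2):0^2=2 (1,1):1^1=0 -> mex({0, 2, 3}) = 1
G(5): splits (0,4):0^1=1 (1,3):1^3=2 (2,2):2^2=0 (0,3):0^3=3 (1,2):1^2=3 -> mex({0, 1, 2, 3}) = 4
G(6) = mex({0, 1, 2, 4}) = 3
G(7) = mex({0, 1, 3, 4, 5}) = 2
G(8) = mex({0, 2, 3, 5, 6}) = 1
G(9) = mex({0, 1, 2, 3, 6, 7}) = 4
G(10) = mex({0, 1, 3, 4, 5, 7}) = 2
G(11) = mex({0, 1, 2, 3, 4, 5}) = 6
G(12) = mex({0, 1, 2, 3, 5, 6, 7}) = 4
G(13) = mex({0, 2, 3, 4, 6, 7}) = 1
G(14) = mex({0, 1, 4, 5, 6, 7}) = 2
G(15) = mex({0, 1, 2, 3, 4, 5, 6}) = 7
G(16) = mex({0, 2, 3, 5, 6, 7}) = 1
G(17) = mex({0, 1, 2, 3, 5, 6, 7}) = 4
G(18) = mex({0, 1, 2, 4, 5, 6}) = 3
G(19) = mex({0, 1, 3, 4, 5, 7}) = 2
G(20) = mex({0, 2, 3, 4, 5, 6, 7}) = 1
G(21) = mex({0, 1, 2, 3, 5, 6, 7}) = 4
G(22) = mex({0, 1, 2, 3, 4, 5, 7}) = 6
G(23) = mex({0, 1, 2, 3, 4, 5, 6}) = 7
Therefore G(23) = 7.

7


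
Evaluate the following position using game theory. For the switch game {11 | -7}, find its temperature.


The game is {11 | -7}, a switch {a | b} with numbers a > b.
Cooling {a | b} by t gives {a - t | b + t}, which stops being hot when a - t = b + t, i.e. at t = (a - b)/2. So the temperature of a switch is (a - b)/2.
Temperature = (Left option - Right option) / 2
= (11 - (-7)) / 2
= 18 / 2
= 9

9


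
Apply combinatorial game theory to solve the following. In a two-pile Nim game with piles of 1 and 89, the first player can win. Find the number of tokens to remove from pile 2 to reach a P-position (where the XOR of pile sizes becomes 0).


Piles: 1 and 89
Current XOR: 1 XOR 89 = 88 (non-zero, so this is an N-position).
To make the XOR zero, we need to find a move that balances the piles.
For pile 2 (size 89): target = 89 XOR 88 = 1
We reduce pile 2 from 89 to 1.
Tokens removed: 89 - 1 = 88
Verification: 1 XOR 1 = 0

88


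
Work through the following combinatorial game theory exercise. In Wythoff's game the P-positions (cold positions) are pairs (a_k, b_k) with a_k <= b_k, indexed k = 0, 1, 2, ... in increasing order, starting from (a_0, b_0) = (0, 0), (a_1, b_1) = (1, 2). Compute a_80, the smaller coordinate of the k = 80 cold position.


By Wythoff's theorem, a_k = floor(k * phi) and b_k = floor(k * phi^2) = a_k + k, where phi = (1 + sqrt(5))/2 is the golden ratio.
phi = (1 + sqrt(5))/2 = 1.618034
k = 80
k * phi = 80 * 1.618034 = 129.442719
a_80 = floor(k * phi) = 129

129


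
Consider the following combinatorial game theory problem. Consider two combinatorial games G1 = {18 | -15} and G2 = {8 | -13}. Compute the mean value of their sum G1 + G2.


G1 = {18 | -15}, G2 = {8 | -13}
Each is a switch {a | b} with numbers a > b; its mean value is (a + b)/2, and mean value is additive over game sums: m(G1 + G2) = m(G1) + m(G2).
Mean of G1 = (18 + (-15))/2 = 3/2 = 3/2
Mean of G2 = (8 + (-13))/2 = -5/2 = -5/2
Mean of G1 + G2 = 3/2 + -5/2 = -1

-1


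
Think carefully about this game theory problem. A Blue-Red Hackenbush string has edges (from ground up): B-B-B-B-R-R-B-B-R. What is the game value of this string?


Edges (from ground): B-B-B-B-R-R-B-B-R
By Berlekamp's sign-expansion rule, a Blue-Red Hackenbush stalk has the value of the surreal number whose sign sequence is the edge sequence with B -> + and R -> -.
Sign sequence: ++++--++-
Trace the sign expansion in the surreal number tree, starting from 0:
Edge 1: B (sign +) -> bounds (0, +inf), value = 1
Edge 2: B (sign +) -> bounds (1, +inf), value = 2
Edge 3: B (sign +) -> bounds (2, +inf), value = 3
Edge 4: B (sign +) -> bounds (3, +inf), value = 4
Edge 5: R (sign -) -> bounds (3, 4), value = 7/2
Edge 6: R (sign -) -> bounds (3, 7/2), value = 13/4
Edge 7: B (sign +) -> bounds (13/4, 7/2), value = 27/8
Edge 8: B (sign +) -> bounds (27/8, 7/2), value = 55/16
Edge 9: R (sign -) -> bounds (27/8, 55/16), value = 109/32
Game value = 109/32

109/32


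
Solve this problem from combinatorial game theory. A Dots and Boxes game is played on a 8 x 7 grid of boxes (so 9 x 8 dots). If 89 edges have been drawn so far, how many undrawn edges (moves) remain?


Grid: 8 x 7 boxes, i.e. 9 rows and 8 columns of dots.
Horizontal edges: (rows + 1) * cols = 9 * 7 = 63
Vertical edges: rows * (cols + 1) = 8 * 8 = 64
Total edges: 63 + 64 = 127
Edges drawn: 89
Remaining: 127 - 89 = 38

38


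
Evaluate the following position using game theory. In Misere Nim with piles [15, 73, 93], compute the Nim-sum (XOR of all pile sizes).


We need the XOR (exclusive or) of all pile sizes.
After XOR-ing pile 1 (size 15): 0 XOR 15 = 15
After XOR-ing pile 2 (size 73): 15 XOR 73 = 70
After XOR-ing pile 3 (size 93): 70 XOR 93 = 27
The Nim-value of this position is 27.

27


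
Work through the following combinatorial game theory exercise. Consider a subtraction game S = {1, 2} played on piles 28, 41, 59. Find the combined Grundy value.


Subtraction set: {1, 2}
For this subtraction set, G(n) = n mod 3 (period = max + 1 = 3).
Pile 1 (size 28): G(28) = 28 mod 3 = 1
Pile 2 (size 41): G(41) = 41 mod 3 = 2
Pile 3 (size 59): G(59) = 59 mod 3 = 2
Total Grundy value = XOR of all: 1 XOR 2 XOR 2 = 1

1


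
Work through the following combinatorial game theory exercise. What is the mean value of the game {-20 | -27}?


Game = {-20 | -27}, a switch {a | b} with numbers a > b.
Its thermograph has left wall a - t and right wall b + t, which meet at t = (a - b)/2, where both equal (a + b)/2. So the mast (mean value) is at (a + b)/2.
Mean = (-20 + (-27))/2 = -47/2 = -47/2

-47/2


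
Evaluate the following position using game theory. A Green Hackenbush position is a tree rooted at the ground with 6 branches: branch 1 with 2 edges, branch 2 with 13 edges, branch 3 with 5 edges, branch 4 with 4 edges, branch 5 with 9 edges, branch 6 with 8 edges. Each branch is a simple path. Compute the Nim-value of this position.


The tree has 6 branches from the ground vertex.
In Green Hackenbush, the Nim-value of a simple path of length k is k.
Branch 1: length 2, Nim-value = 2
Branch 2: length 13, Nim-value = 13
Branch 3: length 5, Nim-value = 5
Branch 4: length 4, Nim-value = 4
Branch 5: length 9, Nim-value = 9
Branch 6: length 8, Nim-value = 8
Total Nim-value = XOR of all branch values:
0 XOR 2 = 2
2 XOR 13 = 15
15 XOR 5 = 10
10 XOR 4 = 14
14 XOR 9 = 7
7 XOR 8 = 15
Nim-value of the tree = 15

15


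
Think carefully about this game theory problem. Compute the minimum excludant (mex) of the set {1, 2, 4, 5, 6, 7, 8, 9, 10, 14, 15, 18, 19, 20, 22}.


Set = {1, 2, 4, 5, 6, 7, 8, 9, 10, 14, 15, 18, 19, 20, 22}
0 is NOT in the set. This is the mex.
mex = 0

0


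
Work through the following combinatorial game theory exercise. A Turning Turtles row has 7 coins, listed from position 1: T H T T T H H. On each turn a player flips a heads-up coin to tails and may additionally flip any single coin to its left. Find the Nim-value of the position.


Coins: T H T T T H H
Key fact: a single head at position k behaves exactly like a Nim heap of size k (turning it to T and optionally flipping a coin at j < k corresponds to moving the heap from k to j, or to 0), and heads combine as a disjunctive sum (two heads at the same place would cancel, matching j XOR j = 0). So the Nim-value is the XOR of the 1-indexed positions of the heads.
Face-up positions (1-indexed): [2, 6, 7]
XOR 0 with 2: 0 XOR 2 = 2
XOR 2 with 6: 2 XOR 6 = 4
XOR 4 with 7: 4 XOR 7 = 3
Nim-value = 3

3


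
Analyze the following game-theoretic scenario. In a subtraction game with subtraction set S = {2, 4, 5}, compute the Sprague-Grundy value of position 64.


The subtraction set is S = {2, 4, 5}.
G(k) = mex{ G(k - s) : s in S, s <= k }. We compute iteratively: G(0) = 0.
G(1) = mex({}) = 0
G(2) = mex({0}) = 1
G(3) = mex({0}) = 1
G(4) = mex({0, 1}) = 2
G(5) = mex({0, 1}) = 2
G(6) = mex({0, 1, 2}) = 3
G(7) = mex({1, 2}) = 0
G(8) = mex({1, 2, 3}) = 0
G(9) = mex({0, 2}) = 1
G(10) = mex({0, 2, 3}) = 1
G(11) = mex({0, 1, 3}) = 2
Observe that G(7)..G(11) = 0, 0, 1, 1, 2 repeats G(0)..G(4) = 0, 0, 1, 1, 2.
For k >= max(S) = 5, G(k) is determined by the previous 5 values G(k-5)..G(k-1); a window of 5 consecutive values has recurred shifted by 7, so by induction G(k + 7) = G(k) for all k >= 0: the sequence is periodic from the start with period 7.
One period: G(0..6) = 0, 0, 1, 1, 2, 2, 3.
64 mod 7 = 1, so G(64) = G(1) = 0.

0


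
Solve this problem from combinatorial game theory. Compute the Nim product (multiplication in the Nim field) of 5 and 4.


Nim multiplication is bilinear over XOR: (u XOR v) * w = (u*w) XOR (v*w).
So we split each operand into its bit components and XOR the pairwise Nim products.
5 = 1 + 4 (as XOR of powers of 2).
4 = 4 (as XOR of powers of 2).
Using the standard Nim-product table on single bits:
  2*2 = 3,   2*4 = 8,   2*8 = 12,
  4*4 = 6,   4*8 = 11,  8*8 = 13,
and  1*x = x (identity), k*l = l*k (commutative).
Pairwise Nim products:
  1 * 4 = 4
  4 * 4 = 6
XOR them: 4 XOR 6 = 2.
Result: 5 * 4 = 2 (in Nim).

2


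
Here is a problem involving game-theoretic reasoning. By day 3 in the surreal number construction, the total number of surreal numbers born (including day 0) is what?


Day 0: {|} = 0 is born. Count = 1.
Day n: the number of surreal numbers born by day n is 2^(n+1) - 1.
By day 0: 2^1 - 1 = 1
By day 1: 2^2 - 1 = 3
By day 2: 2^3 - 1 = 7
By day 3: 2^4 - 1 = 15
By day 3: 15 surreal numbers.

15


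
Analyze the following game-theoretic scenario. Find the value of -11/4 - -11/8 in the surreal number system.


x = -11/4, y = -11/8
Converting to common denominator: 8
x = -22/8, y = -11/8
x - y = -11/4 - -11/8 = -11/8

-11/8


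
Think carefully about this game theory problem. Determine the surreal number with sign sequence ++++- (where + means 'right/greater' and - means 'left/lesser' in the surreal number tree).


Sign expansion: ++++-
Rule: track bounds (lo, hi), initially (-inf, +inf). On '+', the current value becomes lo and we move to the simplest number in (value, hi): value + 1 if hi = +inf, otherwise the midpoint (value + hi)/2. On '-', the current value becomes hi and we move to value - 1 if lo = -inf, otherwise the midpoint (lo + value)/2.
Start at 0.
Step 1: sign = +, move right. Bounds: (0, +inf). Value = 1
Step 2: sign = +, move right. Bounds: (1, +inf). Value = 2
Step 3: sign = +, move right. Bounds: (2, +inf). Value = 3
Step 4: sign = +, move right. Bounds: (3, +inf). Value = 4
Step 5: sign = -, move left. Bounds: (3, 4). Value = 7/2
The surreal number with sign expansion ++++- is 7/2.

7/2


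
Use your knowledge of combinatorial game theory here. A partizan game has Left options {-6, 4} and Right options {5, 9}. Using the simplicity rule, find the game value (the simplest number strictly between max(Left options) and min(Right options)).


Left options: {-6, 4}, max = 4
Right options: {5, 9}, min = 5
All options are numbers and max(Left) < min(Right), so by the simplicity theorem the value is the simplest (earliest-born) number strictly between 4 and 5.
No integer lies strictly between 4 and 5, so the value is the dyadic rational m/2^k in the interval with the smallest k (then m odd); search k = 1, 2, ...:
Denominator 2: 9/2 lies strictly between 4 and 5 -- found.
The simplest number in the interval is 9/2.
Game value = 9/2

9/2


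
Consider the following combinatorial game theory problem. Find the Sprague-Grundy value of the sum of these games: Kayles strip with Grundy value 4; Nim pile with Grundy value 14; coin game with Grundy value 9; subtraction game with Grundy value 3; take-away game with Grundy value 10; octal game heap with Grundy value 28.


By the Sprague-Grundy theorem, the Grundy value of a sum of games is the XOR of individual Grundy values.
Kayles strip: Grundy value = 4. Running XOR: 0 XOR 4 = 4
Nim pile: Grundy value = 14. Running XOR: 4 XOR 14 = 10
coin game: Grundy value = 9. Running XOR: 10 XOR 9 = 3
subtraction game: Grundy value = 3. Running XOR: 3 XOR 3 = 0
take-away game: Grundy value = 10. Running XOR: 0 XOR 10 = 10
octal game heap: Grundy value = 28. Running XOR: 10 XOR 28 = 22
The combined Grundy value is 22.

22


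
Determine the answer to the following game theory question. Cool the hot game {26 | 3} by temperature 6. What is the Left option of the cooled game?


Original game: {26 | 3} (a switch {a | b} with a > b).
Cooling by t (for t below the temperature (a - b)/2 = 23/2) taxes each move by t: {a | b} cooled by t is {a - t | b + t}.
Cooling amount: t = 6
Cooled Left option: 26 - 6 = 20
Cooled Right option: 3 + 6 = 9
Cooled game: {20 | 9}
Left option = 20

20


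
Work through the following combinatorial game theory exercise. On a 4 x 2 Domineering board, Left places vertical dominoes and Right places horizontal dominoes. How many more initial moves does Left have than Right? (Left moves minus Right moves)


Board is 4 x 2 (rows x cols).
Left (vertical) placements: (rows-1) * cols = 3 * 2 = 6
Right (horizontal) placements: rows * (cols-1) = 4 * 1 = 4
Advantage = Left - Right = 6 - 4 = 2

2


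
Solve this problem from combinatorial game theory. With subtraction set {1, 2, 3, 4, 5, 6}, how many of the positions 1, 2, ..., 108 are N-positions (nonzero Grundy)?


Subtraction set S = {1, 2, 3, 4, 5, 6}, so G(n) = n mod 7.
G(n) = 0 when n is a multiple of 7.
Multiples of 7 in [1, 108]: 15
N-positions (nonzero Grundy) = 108 - 15 = 93

93


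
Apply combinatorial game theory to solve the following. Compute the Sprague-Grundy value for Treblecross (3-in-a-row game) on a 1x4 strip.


Treblecross: place X on empty cells; 3-in-a-row wins.
Playing within two cells of an existing X lets the opponent win at once, so sensible play treats the cells i-2..i+2 around each X as dead. The player left with no safe cell loses, so this is a normal-play take-away game on strips of safe cells.
Placing X at cell i (0-indexed) of a strip of k safe cells leaves independent strips of sizes max(0, i-2) and max(0, k-i-3). Hence G(k) = mex{ G(max(0,i-2)) XOR G(max(0,k-i-3)) : 0 <= i < k }, with G(0) = 0.
G(1): splits (0,0):0^0=0 -> mex({0}) = 1
G(2): splits (0,0):0^0=0 -> mex({0}) = 1
G(3): splits (0,0):0^0=0 -> mex({0}) = 1
G(4): splits (0,1):0^1=1 (0,0):0^0=0 -> mex({0, 1}) = 2
Therefore G(4) = 2.

2
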